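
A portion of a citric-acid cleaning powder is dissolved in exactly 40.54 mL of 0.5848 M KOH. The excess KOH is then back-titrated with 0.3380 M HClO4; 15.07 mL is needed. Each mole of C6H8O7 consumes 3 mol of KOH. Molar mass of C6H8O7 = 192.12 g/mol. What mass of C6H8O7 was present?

1.19 g

Total n(KOH) added = 0.5848 x 0.04054 = 0.02371 mol.
n(HClO4) used = 0.3380 x 0.01507 = 0.005094 mol, which equals the excess n(KOH).
So n(KOH) consumed by the sample = 0.02371 - 0.005094 = 0.01861 mol.
n(C6H8O7) = 0.01861 / 3 = 0.006205 mol.
mass = 0.006205 mol x 192.12 g/mol = 1.19 g.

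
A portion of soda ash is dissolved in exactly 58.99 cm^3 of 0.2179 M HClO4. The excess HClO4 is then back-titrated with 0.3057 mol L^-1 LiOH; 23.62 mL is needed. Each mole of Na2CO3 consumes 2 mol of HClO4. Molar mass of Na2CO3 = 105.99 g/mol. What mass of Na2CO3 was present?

Total n(HClO4) added = 0.2179 x 0.05899 = 0.01285 mol.
n(LiOH) used = 0.3057 x 0.02362 = 0.007221 mol, which equals the excess n(HClO4).
So n(HClO4) consumed by the sample = 0.01285 - 0.007221 = 0.005633 mol.
n(Na2CO3) = 0.005633 / 2 = 0.002817 mol.
mass = 0.002817 mol x 105.99 g/mol = 0.299 g.

0.299 g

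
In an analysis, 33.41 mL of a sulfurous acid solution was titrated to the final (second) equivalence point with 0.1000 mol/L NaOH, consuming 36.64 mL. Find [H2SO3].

0.0548 M

n(NaOH) = 0.1000 x 0.03664 = 0.003664 mol.
At the final (second) equivalence point, 2 mol OH^- react per mol H2SO3, so n(H2SO3) = 0.003664 / 2 = 0.001832 mol.
[H2SO3] = 0.001832 / 0.03341 L = 0.0548 M.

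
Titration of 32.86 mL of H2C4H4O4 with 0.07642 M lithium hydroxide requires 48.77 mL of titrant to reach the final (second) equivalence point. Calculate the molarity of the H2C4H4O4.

0.0567 M

n(LiOH) = 0.07642 x 0.04877 = 0.003727 mol.
At the final (second) equivalence point, 2 mol OH^- react per mol H2C4H4O4, so n(H2C4H4O4) = 0.003727 / 2 = 0.001864 mol.
[H2C4H4O4] = 0.001864 / 0.03286 L = 0.0567 M.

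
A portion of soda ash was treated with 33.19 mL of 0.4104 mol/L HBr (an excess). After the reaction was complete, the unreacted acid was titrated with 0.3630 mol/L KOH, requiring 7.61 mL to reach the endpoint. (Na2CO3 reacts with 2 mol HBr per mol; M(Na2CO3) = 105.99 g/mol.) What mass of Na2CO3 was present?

Total n(HBr) added = 0.4104 x 0.03319 = 0.01362 mol.
n(KOH) used = 0.3630 x 0.007610 = 0.002762 mol, which equals the excess n(HBr).
So n(HBr) consumed by the sample = 0.01362 - 0.002762 = 0.01086 mol.
n(Na2CO3) = 0.01086 / 2 = 0.005429 mol.
mass = 0.005429 mol x 105.99 g/mol = 0.575 g.

0.575 g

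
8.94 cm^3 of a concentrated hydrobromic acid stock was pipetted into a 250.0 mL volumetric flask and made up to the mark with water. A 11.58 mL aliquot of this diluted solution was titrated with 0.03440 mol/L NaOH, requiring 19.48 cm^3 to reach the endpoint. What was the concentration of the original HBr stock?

1.62 M

n(NaOH) = 0.03440 x 0.01948 = 0.0006701 mol.
n(HBr) in the aliquot = 0.0006701 mol.
[diluted HBr] = 0.0006701 / 0.01158 = 0.05787 M.
Dilution factor = 250.0/8.940 = 27.96, so [stock] = 0.05787 x 27.96 = 1.62 M.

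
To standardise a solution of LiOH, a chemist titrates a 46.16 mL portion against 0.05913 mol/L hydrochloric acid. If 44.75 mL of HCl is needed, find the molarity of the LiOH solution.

0.0573 M

n(HCl) delivered = 0.05913 x 0.04475 = 0.002646 mol.
For a 1:1 reaction, n(LiOH) = 0.002646 mol.
[LiOH] = 0.002646 mol / 0.04616 L = 0.0573 M.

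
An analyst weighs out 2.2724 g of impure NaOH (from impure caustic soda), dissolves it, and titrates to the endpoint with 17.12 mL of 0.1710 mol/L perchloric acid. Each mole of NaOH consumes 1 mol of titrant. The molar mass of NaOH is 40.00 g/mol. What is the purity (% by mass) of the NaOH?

n(HClO4) = 0.1710 x 0.01712 = 0.002928 mol.
n(NaOH) = 0.002928 / 1 = 0.002928 mol.
mass of NaOH = 0.002928 x 40.00 = 0.1171 g.
% purity = 0.1171 / 2.2724 x 100 = 5.15%.

5.15%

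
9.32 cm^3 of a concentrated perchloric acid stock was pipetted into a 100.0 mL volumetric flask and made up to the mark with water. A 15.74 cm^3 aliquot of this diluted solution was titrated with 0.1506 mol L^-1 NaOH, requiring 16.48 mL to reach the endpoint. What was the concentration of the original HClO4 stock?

n(NaOH) = 0.1506 x 0.01648 = 0.002482 mol.
n(HClO4) in the aliquot = 0.002482 mol.
[diluted HClO4] = 0.002482 / 0.01574 = 0.1577 M.
Dilution factor = 100.0/9.320 = 10.73, so [stock] = 0.1577 x 10.73 = 1.69 M.

1.69 M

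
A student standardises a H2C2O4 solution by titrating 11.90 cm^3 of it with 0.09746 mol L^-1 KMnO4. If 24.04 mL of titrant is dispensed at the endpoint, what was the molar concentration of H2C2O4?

0.492 M

n(KMnO4) = 0.09746 x 0.02404 = 0.002343 mol.
From the balanced equation, 2 mol KMnO4 reacts with 5 mol H2C2O4, so n(H2C2O4) = 0.002343 x 5/2 = 0.005857 mol.
[H2C2O4] = 0.005857 / 0.01190 L = 0.492 M.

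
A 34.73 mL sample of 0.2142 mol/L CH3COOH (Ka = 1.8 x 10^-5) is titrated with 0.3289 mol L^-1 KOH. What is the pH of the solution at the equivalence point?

n(CH3COOH) = 0.2142 x 0.03473 = 0.007439 mol; V(KOH) at equivalence = 0.007439/0.3289 = 0.02262 L.
At equivalence all the acid is converted to CH3COO-; total volume = 0.03473 + 0.02262 = 0.05735 L, so [CH3COO-] = 0.007439/0.05735 = 0.1297 M.
Kb = Kw/Ka = 1.0e-14 / 1.8 x 10^-5 = 5.56e-10.
[OH^-] = sqrt(Kb x [CH3COO-]) = sqrt(5.56e-10 x 0.1297) = 8.49e-6 M.
pOH = 5.07, so pH = 14.00 - 5.07 = 8.93.

8.93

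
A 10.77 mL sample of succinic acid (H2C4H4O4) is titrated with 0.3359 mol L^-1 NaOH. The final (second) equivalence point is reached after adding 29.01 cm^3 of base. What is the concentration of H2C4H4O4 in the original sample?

0.452 M

n(NaOH) = 0.3359 x 0.02901 = 0.009744 mol.
At the final (second) equivalence point, 2 mol OH^- react per mol H2C4H4O4, so n(H2C4H4O4) = 0.009744 / 2 = 0.004872 mol.
[H2C4H4O4] = 0.004872 / 0.01077 L = 0.452 M.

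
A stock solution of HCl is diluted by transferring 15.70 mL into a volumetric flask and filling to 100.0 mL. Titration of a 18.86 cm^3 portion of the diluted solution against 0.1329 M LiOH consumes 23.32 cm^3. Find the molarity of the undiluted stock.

n(LiOH) = 0.1329 x 0.02332 = 0.003099 mol.
n(HCl) in the aliquot = 0.003099 mol.
[diluted HCl] = 0.003099 / 0.01886 = 0.1643 M.
Dilution factor = 100.0/15.70 = 6.369, so [stock] = 0.1643 x 6.369 = 1.05 M.

1.05 M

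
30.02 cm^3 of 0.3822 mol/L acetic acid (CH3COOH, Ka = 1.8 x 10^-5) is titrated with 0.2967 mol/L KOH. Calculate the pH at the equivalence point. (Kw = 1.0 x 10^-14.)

8.98

n(CH3COOH) = 0.3822 x 0.03002 = 0.01147 mol; V(KOH) at equivalence = 0.01147/0.2967 = 0.03867 L.
At equivalence all the acid is converted to CH3COO-; total volume = 0.03002 + 0.03867 = 0.06869 L, so [CH3COO-] = 0.01147/0.06869 = 0.1670 M.
Kb = Kw/Ka = 1.0e-14 / 1.8 x 10^-5 = 5.56e-10.
[OH^-] = sqrt(Kb x [CH3COO-]) = sqrt(5.56e-10 x 0.1670) = 9.63e-6 M.
pOH = 5.02, so pH = 14.00 - 5.02 = 8.98.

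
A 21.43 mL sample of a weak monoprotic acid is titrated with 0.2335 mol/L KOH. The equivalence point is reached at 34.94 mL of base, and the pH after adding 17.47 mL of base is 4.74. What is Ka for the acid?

1.8 x 10^-5

17.47 mL is half of the equivalence volume, so this is the half-equivalence point where [HA] = [A^-].
At half-equivalence pH = pKa, so pKa = 4.74.
Ka = 10^(-4.74) = 1.8 x 10^-5.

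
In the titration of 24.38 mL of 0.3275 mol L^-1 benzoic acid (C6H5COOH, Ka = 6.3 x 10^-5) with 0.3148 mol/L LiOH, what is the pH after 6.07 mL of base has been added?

Initial n(C6H5COOH) = 0.3275 x 0.02438 = 0.007984 mol.
n(LiOH) added = 0.3148 x 0.006070 = 0.001911 mol, converting that many moles of C6H5COOH to C6H5COO-.
Remaining n(C6H5COOH) = 0.006074 mol; n(C6H5COO-) = 0.001911 mol.
By Henderson-Hasselbalch, pH = pKa + log([A^-]/[HA]) = 4.20 + log(0.001911/0.006074) = 4.20 + (-0.50) = 3.70.

3.70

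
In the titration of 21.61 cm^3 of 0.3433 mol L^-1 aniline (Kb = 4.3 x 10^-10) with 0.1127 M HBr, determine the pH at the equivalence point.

2.85

n(C6H5NH2) = 0.3433 x 0.02161 = 0.007419 mol; V(HBr) at equivalence = 0.007419/0.1127 = 0.06583 L.
At equivalence the base is fully converted to C6H5NH3+; total volume = 0.08744 L, so [C6H5NH3+] = 0.007419/0.08744 = 0.08485 M.
Ka(C6H5NH3+) = Kw/Kb = 1.0e-14 / 4.3 x 10^-10 = 2.33e-5.
[H^+] = sqrt(Ka x [C6H5NH3+]) = sqrt(2.33e-5 x 0.08485) = 0.00140 M.
pH = -log(0.00140) = 2.85.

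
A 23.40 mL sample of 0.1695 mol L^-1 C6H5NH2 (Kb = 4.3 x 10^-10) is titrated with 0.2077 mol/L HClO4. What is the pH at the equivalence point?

n(C6H5NH2) = 0.1695 x 0.02340 = 0.003966 mol; V(HClO4) at equivalence = 0.003966/0.2077 = 0.01910 L.
At equivalence the base is fully converted to C6H5NH3+; total volume = 0.04250 L, so [C6H5NH3+] = 0.003966/0.04250 = 0.09333 M.
Ka(C6H5NH3+) = Kw/Kb = 1.0e-14 / 4.3 x 10^-10 = 2.33e-5.
[H^+] = sqrt(Ka x [C6H5NH3+]) = sqrt(2.33e-5 x 0.09333) = 0.00147 M.
pH = -log(0.00147) = 2.83.

2.83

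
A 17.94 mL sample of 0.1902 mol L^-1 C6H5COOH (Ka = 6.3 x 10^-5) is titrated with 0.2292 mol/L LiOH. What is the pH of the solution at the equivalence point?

8.61

n(C6H5COOH) = 0.1902 x 0.01794 = 0.003412 mol; V(LiOH) at equivalence = 0.003412/0.2292 = 0.01489 L.
At equivalence all the acid is converted to C6H5COO-; total volume = 0.01794 + 0.01489 = 0.03283 L, so [C6H5COO-] = 0.003412/0.03283 = 0.1039 M.
Kb = Kw/Ka = 1.0e-14 / 6.3 x 10^-5 = 1.59e-10.
[OH^-] = sqrt(Kb x [C6H5COO-]) = sqrt(1.59e-10 x 0.1039) = 4.06e-6 M.
pOH = 5.39, so pH = 14.00 - 5.39 = 8.61.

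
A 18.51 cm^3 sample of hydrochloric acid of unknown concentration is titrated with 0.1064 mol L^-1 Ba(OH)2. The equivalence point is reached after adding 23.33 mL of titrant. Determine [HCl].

0.268 M

n(Ba(OH)2) delivered = 0.1064 x 0.02333 = 0.002482 mol.
The reaction is 2 HCl + 1 Ba(OH)2, so n(HCl) = 0.002482 x 2/1 = 0.004965 mol.
[HCl] = 0.004965 mol / 0.01851 L = 0.268 M.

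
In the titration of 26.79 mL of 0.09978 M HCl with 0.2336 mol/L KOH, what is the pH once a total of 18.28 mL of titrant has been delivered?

n(acid) = 0.09978 x 0.02679 = 0.002673 mol; n(KOH) added = 0.2336 x 0.01828 = 0.004270 mol.
Base is in excess by 0.004270 - 0.002673 = 0.001597 mol in a total volume of 0.04507 L.
[OH^-] = 0.001597/0.04507 = 0.03544 M, so pOH = 1.45 and pH = 14.00 - 1.45 = 12.55.

12.55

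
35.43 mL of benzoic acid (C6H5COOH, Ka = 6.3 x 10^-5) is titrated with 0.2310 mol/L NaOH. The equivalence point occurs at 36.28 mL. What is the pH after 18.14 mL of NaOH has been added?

4.20

18.14 mL is exactly half the equivalence volume (36.28/2), i.e. the half-equivalence point.
There, n(HA) = n(A^-), so pH = pKa = -log(6.3 x 10^-5) = 4.20.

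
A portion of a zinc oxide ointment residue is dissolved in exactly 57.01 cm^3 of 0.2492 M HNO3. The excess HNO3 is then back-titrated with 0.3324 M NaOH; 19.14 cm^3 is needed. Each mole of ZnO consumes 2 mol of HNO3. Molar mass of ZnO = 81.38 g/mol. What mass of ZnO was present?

Total n(HNO3) added = 0.2492 x 0.05701 = 0.01421 mol.
n(NaOH) used = 0.3324 x 0.01914 = 0.006362 mol, which equals the excess n(HNO3).
So n(HNO3) consumed by the sample = 0.01421 - 0.006362 = 0.007845 mol.
n(ZnO) = 0.007845 / 2 = 0.003922 mol.
mass = 0.003922 mol x 81.38 g/mol = 0.319 g.

0.319 g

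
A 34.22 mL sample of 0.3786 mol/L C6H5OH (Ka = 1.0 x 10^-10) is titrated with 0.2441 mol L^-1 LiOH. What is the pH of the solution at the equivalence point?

11.59

n(C6H5OH) = 0.3786 x 0.03422 = 0.01296 mol; V(LiOH) at equivalence = 0.01296/0.2441 = 0.05308 L.
At equivalence all the acid is converted to C6H5O-; total volume = 0.03422 + 0.05308 = 0.08730 L, so [C6H5O-] = 0.01296/0.08730 = 0.1484 M.
Kb = Kw/Ka = 1.0e-14 / 1.0 x 10^-10 = 0.000100.
[OH^-] = sqrt(Kb x [C6H5O-]) = sqrt(0.000100 x 0.1484) = 0.00385 M.
pOH = 2.41, so pH = 14.00 - 2.41 = 11.59.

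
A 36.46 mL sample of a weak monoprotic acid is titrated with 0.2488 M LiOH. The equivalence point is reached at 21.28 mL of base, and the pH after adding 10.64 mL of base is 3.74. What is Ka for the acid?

1.8 x 10^-4

10.64 mL is half of the equivalence volume, so this is the half-equivalence point where [HA] = [A^-].
At half-equivalence pH = pKa, so pKa = 3.74.
Ka = 10^(-3.74) = 1.8 x 10^-4.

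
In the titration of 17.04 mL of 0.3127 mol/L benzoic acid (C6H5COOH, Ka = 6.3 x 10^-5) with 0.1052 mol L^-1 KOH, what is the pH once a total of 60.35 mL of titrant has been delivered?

12.12

n(acid) = 0.3127 x 0.01704 = 0.005328 mol; n(KOH) added = 0.1052 x 0.06035 = 0.006349 mol.
Base is in excess by 0.006349 - 0.005328 = 0.001020 mol in a total volume of 0.07739 L.
[OH^-] = 0.001020/0.07739 = 0.01319 M, so pOH = 1.88 and pH = 14.00 - 1.88 = 12.12.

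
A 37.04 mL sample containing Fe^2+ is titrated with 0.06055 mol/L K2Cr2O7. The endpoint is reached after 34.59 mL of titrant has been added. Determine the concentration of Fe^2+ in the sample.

n(K2Cr2O7) = 0.06055 x 0.03459 = 0.002094 mol.
From the balanced equation, 1 mol K2Cr2O7 reacts with 6 mol Fe^2+, so n(Fe^2+) = 0.002094 x 6/1 = 0.01257 mol.
[Fe^2+] = 0.01257 / 0.03704 L = 0.339 M.

0.339 M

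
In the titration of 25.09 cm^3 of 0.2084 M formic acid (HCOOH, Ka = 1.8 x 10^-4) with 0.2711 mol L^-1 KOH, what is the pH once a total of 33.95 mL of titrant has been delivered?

12.83

n(acid) = 0.2084 x 0.02509 = 0.005229 mol; n(KOH) added = 0.2711 x 0.03395 = 0.009204 mol.
Base is in excess by 0.009204 - 0.005229 = 0.003975 mol in a total volume of 0.05904 L.
[OH^-] = 0.003975/0.05904 = 0.06733 M, so pOH = 1.17 and pH = 14.00 - 1.17 = 12.83.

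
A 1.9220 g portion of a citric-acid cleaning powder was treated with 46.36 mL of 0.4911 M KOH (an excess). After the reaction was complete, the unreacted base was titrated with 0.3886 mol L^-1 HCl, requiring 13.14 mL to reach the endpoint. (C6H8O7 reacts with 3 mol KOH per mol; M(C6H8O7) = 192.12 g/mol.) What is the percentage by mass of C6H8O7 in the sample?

58.8%

Total n(KOH) added = 0.4911 x 0.04636 = 0.02277 mol.
n(HCl) used = 0.3886 x 0.01314 = 0.005106 mol, which equals the excess n(KOH).
So n(KOH) consumed by the sample = 0.02277 - 0.005106 = 0.01766 mol.
n(C6H8O7) = 0.01766 / 3 = 0.005887 mol.
mass C6H8O7 = 0.005887 x 192.12 = 1.131 g, so %C6H8O7 = 1.131/1.9220 x 100 = 58.8%.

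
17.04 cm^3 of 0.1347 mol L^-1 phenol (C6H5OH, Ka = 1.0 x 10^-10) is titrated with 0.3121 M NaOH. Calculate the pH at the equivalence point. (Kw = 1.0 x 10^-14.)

11.49

n(C6H5OH) = 0.1347 x 0.01704 = 0.002295 mol; V(NaOH) at equivalence = 0.002295/0.3121 = 0.007354 L.
At equivalence all the acid is converted to C6H5O-; total volume = 0.01704 + 0.007354 = 0.02439 L, so [C6H5O-] = 0.002295/0.02439 = 0.09409 M.
Kb = Kw/Ka = 1.0e-14 / 1.0 x 10^-10 = 0.000100.
[OH^-] = sqrt(Kb x [C6H5O-]) = sqrt(0.000100 x 0.09409) = 0.00307 M.
pOH = 2.51, so pH = 14.00 - 2.51 = 11.49.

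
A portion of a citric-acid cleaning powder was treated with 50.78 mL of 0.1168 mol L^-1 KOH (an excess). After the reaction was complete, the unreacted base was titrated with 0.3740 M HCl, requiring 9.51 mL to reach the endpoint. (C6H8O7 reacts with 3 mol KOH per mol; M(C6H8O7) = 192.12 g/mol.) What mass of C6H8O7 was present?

0.152 g

Total n(KOH) added = 0.1168 x 0.05078 = 0.005931 mol.
n(HCl) used = 0.3740 x 0.009510 = 0.003557 mol, which equals the excess n(KOH).
So n(KOH) consumed by the sample = 0.005931 - 0.003557 = 0.002374 mol.
n(C6H8O7) = 0.002374 / 3 = 0.0007915 mol.
mass = 0.0007915 mol x 192.12 g/mol = 0.152 g.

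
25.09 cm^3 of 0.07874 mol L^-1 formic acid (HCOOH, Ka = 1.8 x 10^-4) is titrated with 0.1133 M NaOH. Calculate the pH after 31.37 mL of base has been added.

12.45

n(acid) = 0.07874 x 0.02509 = 0.001976 mol; n(NaOH) added = 0.1133 x 0.03137 = 0.003554 mol.
Base is in excess by 0.003554 - 0.001976 = 0.001579 mol in a total volume of 0.05646 L.
[OH^-] = 0.001579/0.05646 = 0.02796 M, so pOH = 1.55 and pH = 14.00 - 1.55 = 12.45.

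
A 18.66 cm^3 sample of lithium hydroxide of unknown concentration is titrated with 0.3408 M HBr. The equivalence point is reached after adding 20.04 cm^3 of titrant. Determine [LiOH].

n(HBr) delivered = 0.3408 x 0.02004 = 0.006830 mol.
For a 1:1 reaction, n(LiOH) = 0.006830 mol.
[LiOH] = 0.006830 mol / 0.01866 L = 0.366 M.

0.366 M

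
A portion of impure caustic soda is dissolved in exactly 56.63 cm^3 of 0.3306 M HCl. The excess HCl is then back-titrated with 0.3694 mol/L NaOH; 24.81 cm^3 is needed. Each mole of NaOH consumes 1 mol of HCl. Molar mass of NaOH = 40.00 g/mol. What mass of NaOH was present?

0.382 g

Total n(HCl) added = 0.3306 x 0.05663 = 0.01872 mol.
n(NaOH) used = 0.3694 x 0.02481 = 0.009165 mol, which equals the excess n(HCl).
So n(HCl) consumed by the sample = 0.01872 - 0.009165 = 0.009557 mol.
n(NaOH) = 0.009557 / 1 = 0.009557 mol.
mass = 0.009557 mol x 40.00 g/mol = 0.382 g.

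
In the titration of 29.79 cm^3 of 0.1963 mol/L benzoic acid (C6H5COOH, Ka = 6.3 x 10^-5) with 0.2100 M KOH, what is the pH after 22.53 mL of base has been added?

4.83

Initial n(C6H5COOH) = 0.1963 x 0.02979 = 0.005848 mol.
n(KOH) added = 0.2100 x 0.02253 = 0.004731 mol, converting that many moles of C6H5COOH to C6H5COO-.
Remaining n(C6H5COOH) = 0.001116 mol; n(C6H5COO-) = 0.004731 mol.
By Henderson-Hasselbalch, pH = pKa + log([A^-]/[HA]) = 4.20 + log(0.004731/0.001116) = 4.20 + (+0.63) = 4.83.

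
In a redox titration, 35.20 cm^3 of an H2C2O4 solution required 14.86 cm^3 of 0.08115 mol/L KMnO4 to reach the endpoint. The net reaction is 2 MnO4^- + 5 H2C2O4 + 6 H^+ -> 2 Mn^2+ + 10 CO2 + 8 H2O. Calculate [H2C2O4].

0.0856 M

n(KMnO4) = 0.08115 x 0.01486 = 0.001206 mol.
From the balanced equation, 2 mol KMnO4 reacts with 5 mol H2C2O4, so n(H2C2O4) = 0.001206 x 5/2 = 0.003015 mol.
[H2C2O4] = 0.003015 / 0.03520 L = 0.0856 M.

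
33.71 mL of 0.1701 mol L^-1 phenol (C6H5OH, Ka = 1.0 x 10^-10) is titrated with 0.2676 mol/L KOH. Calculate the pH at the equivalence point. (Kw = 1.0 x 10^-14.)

n(C6H5OH) = 0.1701 x 0.03371 = 0.005734 mol; V(KOH) at equivalence = 0.005734/0.2676 = 0.02143 L.
At equivalence all the acid is converted to C6H5O-; total volume = 0.03371 + 0.02143 = 0.05514 L, so [C6H5O-] = 0.005734/0.05514 = 0.1040 M.
Kb = Kw/Ka = 1.0e-14 / 1.0 x 10^-10 = 0.000100.
[OH^-] = sqrt(Kb x [C6H5O-]) = sqrt(0.000100 x 0.1040) = 0.00322 M.
pOH = 2.49, so pH = 14.00 - 2.49 = 11.51.

11.51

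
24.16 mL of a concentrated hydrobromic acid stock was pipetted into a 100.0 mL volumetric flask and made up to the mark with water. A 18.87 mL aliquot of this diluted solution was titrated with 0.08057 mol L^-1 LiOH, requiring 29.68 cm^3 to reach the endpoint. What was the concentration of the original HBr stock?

0.525 M

n(LiOH) = 0.08057 x 0.02968 = 0.002391 mol.
n(HBr) in the aliquot = 0.002391 mol.
[diluted HBr] = 0.002391 / 0.01887 = 0.1267 M.
Dilution factor = 100.0/24.16 = 4.139, so [stock] = 0.1267 x 4.139 = 0.525 M.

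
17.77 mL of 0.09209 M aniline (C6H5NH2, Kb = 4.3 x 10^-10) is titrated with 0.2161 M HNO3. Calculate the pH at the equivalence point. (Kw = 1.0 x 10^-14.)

2.91

n(C6H5NH2) = 0.09209 x 0.01777 = 0.001636 mol; V(HNO3) at equivalence = 0.001636/0.2161 = 0.007573 L.
At equivalence the base is fully converted to C6H5NH3+; total volume = 0.02534 L, so [C6H5NH3+] = 0.001636/0.02534 = 0.06457 M.
Ka(C6H5NH3+) = Kw/Kb = 1.0e-14 / 4.3 x 10^-10 = 2.33e-5.
[H^+] = sqrt(Ka x [C6H5NH3+]) = sqrt(2.33e-5 x 0.06457) = 0.00123 M.
pH = -log(0.00123) = 2.91.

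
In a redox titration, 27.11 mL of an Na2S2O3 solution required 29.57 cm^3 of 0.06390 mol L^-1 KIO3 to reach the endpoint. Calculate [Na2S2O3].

n(KIO3) = 0.06390 x 0.02957 = 0.001890 mol.
From the balanced equation, 1 mol KIO3 reacts with 6 mol Na2S2O3, so n(Na2S2O3) = 0.001890 x 6/1 = 0.01134 mol.
[Na2S2O3] = 0.01134 / 0.02711 L = 0.418 M.

0.418 M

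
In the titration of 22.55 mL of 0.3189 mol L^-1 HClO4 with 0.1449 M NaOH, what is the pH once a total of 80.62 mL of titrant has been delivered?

n(acid) = 0.3189 x 0.02255 = 0.007191 mol; n(NaOH) added = 0.1449 x 0.08062 = 0.01168 mol.
Base is in excess by 0.01168 - 0.007191 = 0.004491 mol in a total volume of 0.1032 L.
[OH^-] = 0.004491/0.1032 = 0.04353 M, so pOH = 1.36 and pH = 14.00 - 1.36 = 12.64.

12.64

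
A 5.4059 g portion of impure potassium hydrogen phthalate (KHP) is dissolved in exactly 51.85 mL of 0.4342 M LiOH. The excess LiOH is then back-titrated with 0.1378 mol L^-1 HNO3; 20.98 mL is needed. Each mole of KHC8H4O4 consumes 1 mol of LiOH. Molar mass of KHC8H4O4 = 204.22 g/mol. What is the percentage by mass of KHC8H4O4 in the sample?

74.1%

Total n(LiOH) added = 0.4342 x 0.05185 = 0.02251 mol.
n(HNO3) used = 0.1378 x 0.02098 = 0.002891 mol, which equals the excess n(LiOH).
So n(LiOH) consumed by the sample = 0.02251 - 0.002891 = 0.01962 mol.
n(KHC8H4O4) = 0.01962 / 1 = 0.01962 mol.
mass KHC8H4O4 = 0.01962 x 204.22 = 4.007 g, so %KHC8H4O4 = 4.007/5.4059 x 100 = 74.1%.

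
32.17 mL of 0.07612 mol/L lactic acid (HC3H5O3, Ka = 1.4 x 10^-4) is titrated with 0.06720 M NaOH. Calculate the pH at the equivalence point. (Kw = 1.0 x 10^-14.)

8.20

n(HC3H5O3) = 0.07612 x 0.03217 = 0.002449 mol; V(NaOH) at equivalence = 0.002449/0.06720 = 0.03644 L.
At equivalence all the acid is converted to C3H5O3-; total volume = 0.03217 + 0.03644 = 0.06861 L, so [C3H5O3-] = 0.002449/0.06861 = 0.03569 M.
Kb = Kw/Ka = 1.0e-14 / 1.4 x 10^-4 = 7.14e-11.
[OH^-] = sqrt(Kb x [C3H5O3-]) = sqrt(7.14e-11 x 0.03569) = 1.60e-6 M.
pOH = 5.80, so pH = 14.00 - 5.80 = 8.20.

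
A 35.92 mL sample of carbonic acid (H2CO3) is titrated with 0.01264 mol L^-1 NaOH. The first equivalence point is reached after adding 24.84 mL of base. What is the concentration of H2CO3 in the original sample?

n(NaOH) = 0.01264 x 0.02484 = 0.0003140 mol.
At the first equivalence point, 1 mol OH^- react per mol H2CO3, so n(H2CO3) = 0.0003140 / 1 = 0.0003140 mol.
[H2CO3] = 0.0003140 / 0.03592 L = 0.00874 M.

0.00874 M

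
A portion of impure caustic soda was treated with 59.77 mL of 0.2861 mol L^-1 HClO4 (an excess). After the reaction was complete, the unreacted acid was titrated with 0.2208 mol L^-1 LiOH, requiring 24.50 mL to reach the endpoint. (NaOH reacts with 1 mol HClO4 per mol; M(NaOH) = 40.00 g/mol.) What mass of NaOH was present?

0.468 g

Total n(HClO4) added = 0.2861 x 0.05977 = 0.01710 mol.
n(LiOH) used = 0.2208 x 0.02450 = 0.005410 mol, which equals the excess n(HClO4).
So n(HClO4) consumed by the sample = 0.01710 - 0.005410 = 0.01169 mol.
n(NaOH) = 0.01169 / 1 = 0.01169 mol.
mass = 0.01169 mol x 40.00 g/mol = 0.468 g.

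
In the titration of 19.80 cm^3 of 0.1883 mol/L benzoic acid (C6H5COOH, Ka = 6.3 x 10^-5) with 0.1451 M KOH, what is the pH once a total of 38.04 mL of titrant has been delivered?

12.49

n(acid) = 0.1883 x 0.01980 = 0.003728 mol; n(KOH) added = 0.1451 x 0.03804 = 0.005520 mol.
Base is in excess by 0.005520 - 0.003728 = 0.001791 mol in a total volume of 0.05784 L.
[OH^-] = 0.001791/0.05784 = 0.03097 M, so pOH = 1.51 and pH = 14.00 - 1.51 = 12.49.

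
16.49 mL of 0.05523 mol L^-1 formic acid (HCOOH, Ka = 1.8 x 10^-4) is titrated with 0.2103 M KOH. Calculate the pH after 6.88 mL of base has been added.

12.36

n(acid) = 0.05523 x 0.01649 = 0.0009107 mol; n(KOH) added = 0.2103 x 0.006880 = 0.001447 mol.
Base is in excess by 0.001447 - 0.0009107 = 0.0005361 mol in a total volume of 0.02337 L.
[OH^-] = 0.0005361/0.02337 = 0.02294 M, so pOH = 1.64 and pH = 14.00 - 1.64 = 12.36.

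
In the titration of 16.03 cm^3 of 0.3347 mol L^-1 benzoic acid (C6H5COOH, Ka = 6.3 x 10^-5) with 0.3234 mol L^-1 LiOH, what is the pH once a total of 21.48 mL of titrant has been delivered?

12.62

n(acid) = 0.3347 x 0.01603 = 0.005365 mol; n(LiOH) added = 0.3234 x 0.02148 = 0.006947 mol.
Base is in excess by 0.006947 - 0.005365 = 0.001581 mol in a total volume of 0.03751 L.
[OH^-] = 0.001581/0.03751 = 0.04216 M, so pOH = 1.38 and pH = 14.00 - 1.38 = 12.62.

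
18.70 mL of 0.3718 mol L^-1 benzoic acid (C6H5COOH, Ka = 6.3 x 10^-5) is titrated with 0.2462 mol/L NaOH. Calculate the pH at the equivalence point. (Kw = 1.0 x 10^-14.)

8.69

n(C6H5COOH) = 0.3718 x 0.01870 = 0.006953 mol; V(NaOH) at equivalence = 0.006953/0.2462 = 0.02824 L.
At equivalence all the acid is converted to C6H5COO-; total volume = 0.01870 + 0.02824 = 0.04694 L, so [C6H5COO-] = 0.006953/0.04694 = 0.1481 M.
Kb = Kw/Ka = 1.0e-14 / 6.3 x 10^-5 = 1.59e-10.
[OH^-] = sqrt(Kb x [C6H5COO-]) = sqrt(1.59e-10 x 0.1481) = 4.85e-6 M.
pOH = 5.31, so pH = 14.00 - 5.31 = 8.69.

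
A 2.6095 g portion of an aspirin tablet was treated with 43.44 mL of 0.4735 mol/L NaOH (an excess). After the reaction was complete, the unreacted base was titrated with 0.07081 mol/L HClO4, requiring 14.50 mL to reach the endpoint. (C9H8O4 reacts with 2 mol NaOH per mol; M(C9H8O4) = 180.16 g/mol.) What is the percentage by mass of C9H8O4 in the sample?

Total n(NaOH) added = 0.4735 x 0.04344 = 0.02057 mol.
n(HClO4) used = 0.07081 x 0.01450 = 0.001027 mol, which equals the excess n(NaOH).
So n(NaOH) consumed by the sample = 0.02057 - 0.001027 = 0.01954 mol.
n(C9H8O4) = 0.01954 / 2 = 0.009771 mol.
mass C9H8O4 = 0.009771 x 180.16 = 1.760 g, so %C9H8O4 = 1.760/2.6095 x 100 = 67.5%.

67.5%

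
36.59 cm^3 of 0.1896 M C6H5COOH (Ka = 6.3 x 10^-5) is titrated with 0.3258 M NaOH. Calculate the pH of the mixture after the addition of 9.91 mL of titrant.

4.14

Initial n(C6H5COOH) = 0.1896 x 0.03659 = 0.006937 mol.
n(NaOH) added = 0.3258 x 0.009910 = 0.003229 mol, converting that many moles of C6H5COOH to C6H5COO-.
Remaining n(C6H5COOH) = 0.003709 mol; n(C6H5COO-) = 0.003229 mol.
By Henderson-Hasselbalch, pH = pKa + log([A^-]/[HA]) = 4.20 + log(0.003229/0.003709) = 4.20 + (-0.06) = 4.14.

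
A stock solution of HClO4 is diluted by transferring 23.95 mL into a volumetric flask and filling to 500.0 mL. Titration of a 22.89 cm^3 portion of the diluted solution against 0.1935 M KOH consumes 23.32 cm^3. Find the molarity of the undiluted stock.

n(KOH) = 0.1935 x 0.02332 = 0.004512 mol.
n(HClO4) in the aliquot = 0.004512 mol.
[diluted HClO4] = 0.004512 / 0.02289 = 0.1971 M.
Dilution factor = 500.0/23.95 = 20.88, so [stock] = 0.1971 x 20.88 = 4.12 M.

4.12 M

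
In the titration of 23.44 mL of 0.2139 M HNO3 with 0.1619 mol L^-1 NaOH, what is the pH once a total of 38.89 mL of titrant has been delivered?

12.31

n(acid) = 0.2139 x 0.02344 = 0.005014 mol; n(NaOH) added = 0.1619 x 0.03889 = 0.006296 mol.
Base is in excess by 0.006296 - 0.005014 = 0.001282 mol in a total volume of 0.06233 L.
[OH^-] = 0.001282/0.06233 = 0.02058 M, so pOH = 1.69 and pH = 14.00 - 1.69 = 12.31.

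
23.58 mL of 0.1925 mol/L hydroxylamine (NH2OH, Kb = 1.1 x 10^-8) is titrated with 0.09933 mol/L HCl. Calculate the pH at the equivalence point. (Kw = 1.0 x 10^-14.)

3.61

n(NH2OH) = 0.1925 x 0.02358 = 0.004539 mol; V(HCl) at equivalence = 0.004539/0.09933 = 0.04570 L.
At equivalence the base is fully converted to NH3OH+; total volume = 0.06928 L, so [NH3OH+] = 0.004539/0.06928 = 0.06552 M.
Ka(NH3OH+) = Kw/Kb = 1.0e-14 / 1.1 x 10^-8 = 9.09e-7.
[H^+] = sqrt(Ka x [NH3OH+]) = sqrt(9.09e-7 x 0.06552) = 0.000244 M.
pH = -log(0.000244) = 3.61.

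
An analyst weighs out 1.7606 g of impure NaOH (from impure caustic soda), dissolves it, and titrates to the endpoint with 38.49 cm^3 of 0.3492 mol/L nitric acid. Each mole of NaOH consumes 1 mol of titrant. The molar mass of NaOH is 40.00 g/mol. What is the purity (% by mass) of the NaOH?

n(HNO3) = 0.3492 x 0.03849 = 0.01344 mol.
n(NaOH) = 0.01344 / 1 = 0.01344 mol.
mass of NaOH = 0.01344 x 40.00 = 0.5376 g.
% purity = 0.5376 / 1.7606 x 100 = 30.5%.

30.5%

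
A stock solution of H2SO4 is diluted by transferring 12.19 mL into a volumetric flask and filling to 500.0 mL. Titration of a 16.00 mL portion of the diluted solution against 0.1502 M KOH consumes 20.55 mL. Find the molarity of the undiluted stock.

n(KOH) = 0.1502 x 0.02055 = 0.003087 mol.
n(H2SO4) in the aliquot = 0.003087 x 1/2 = 0.001543 mol.
[diluted H2SO4] = 0.001543 / 0.01600 = 0.09646 M.
Dilution factor = 500.0/12.19 = 41.02, so [stock] = 0.09646 x 41.02 = 3.96 M.

3.96 M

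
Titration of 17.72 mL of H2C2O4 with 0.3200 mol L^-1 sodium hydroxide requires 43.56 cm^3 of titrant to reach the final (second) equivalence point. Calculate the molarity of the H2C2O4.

0.393 M

n(NaOH) = 0.3200 x 0.04356 = 0.01394 mol.
At the final (second) equivalence point, 2 mol OH^- react per mol H2C2O4, so n(H2C2O4) = 0.01394 / 2 = 0.006970 mol.
[H2C2O4] = 0.006970 / 0.01772 L = 0.393 M.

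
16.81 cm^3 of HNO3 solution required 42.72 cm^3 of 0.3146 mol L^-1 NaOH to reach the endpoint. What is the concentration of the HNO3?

0.800 M

n(NaOH) delivered = 0.3146 x 0.04272 = 0.01344 mol.
For a 1:1 reaction, n(HNO3) = 0.01344 mol.
[HNO3] = 0.01344 mol / 0.01681 L = 0.800 M.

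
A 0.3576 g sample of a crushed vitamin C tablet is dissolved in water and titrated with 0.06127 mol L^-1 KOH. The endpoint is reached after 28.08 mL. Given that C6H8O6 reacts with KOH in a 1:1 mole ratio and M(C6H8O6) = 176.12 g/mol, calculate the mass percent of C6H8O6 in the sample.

n(KOH) = 0.06127 x 0.02808 = 0.001720 mol.
n(C6H8O6) = 0.001720 / 1 = 0.001720 mol.
mass of C6H8O6 = 0.001720 x 176.12 = 0.3030 g.
% purity = 0.3030 / 0.3576 x 100 = 84.7%.

84.7%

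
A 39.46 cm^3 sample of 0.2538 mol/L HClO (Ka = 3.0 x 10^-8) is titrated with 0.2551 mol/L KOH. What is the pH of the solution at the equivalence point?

n(HClO) = 0.2538 x 0.03946 = 0.01001 mol; V(KOH) at equivalence = 0.01001/0.2551 = 0.03926 L.
At equivalence all the acid is converted to ClO-; total volume = 0.03946 + 0.03926 = 0.07872 L, so [ClO-] = 0.01001/0.07872 = 0.1272 M.
Kb = Kw/Ka = 1.0e-14 / 3.0 x 10^-8 = 3.33e-7.
[OH^-] = sqrt(Kb x [ClO-]) = sqrt(3.33e-7 x 0.1272) = 0.000206 M.
pOH = 3.69, so pH = 14.00 - 3.69 = 10.31.

10.31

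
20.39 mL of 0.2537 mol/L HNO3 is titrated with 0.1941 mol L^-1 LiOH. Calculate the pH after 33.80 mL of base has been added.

n(acid) = 0.2537 x 0.02039 = 0.005173 mol; n(LiOH) added = 0.1941 x 0.03380 = 0.006561 mol.
Base is in excess by 0.006561 - 0.005173 = 0.001388 mol in a total volume of 0.05419 L.
[OH^-] = 0.001388/0.05419 = 0.02561 M, so pOH = 1.59 and pH = 14.00 - 1.59 = 12.41.

12.41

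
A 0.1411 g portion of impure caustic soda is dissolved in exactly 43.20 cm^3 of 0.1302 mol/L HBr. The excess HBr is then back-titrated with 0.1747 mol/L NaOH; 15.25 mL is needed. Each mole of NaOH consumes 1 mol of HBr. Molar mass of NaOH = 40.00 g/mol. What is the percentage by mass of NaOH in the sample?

83.9%

Total n(HBr) added = 0.1302 x 0.04320 = 0.005625 mol.
n(NaOH) used = 0.1747 x 0.01525 = 0.002664 mol, which equals the excess n(HBr).
So n(HBr) consumed by the sample = 0.005625 - 0.002664 = 0.002960 mol.
n(NaOH) = 0.002960 / 1 = 0.002960 mol.
mass NaOH = 0.002960 x 40.00 = 0.1184 g, so %NaOH = 0.1184/0.1411 x 100 = 83.9%.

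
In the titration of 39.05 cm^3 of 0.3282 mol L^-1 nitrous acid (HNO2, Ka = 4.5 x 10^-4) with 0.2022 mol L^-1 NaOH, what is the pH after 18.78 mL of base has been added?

Initial n(HNO2) = 0.3282 x 0.03905 = 0.01282 mol.
n(NaOH) added = 0.2022 x 0.01878 = 0.003797 mol, converting that many moles of HNO2 to NO2-.
Remaining n(HNO2) = 0.009019 mol; n(NO2-) = 0.003797 mol.
By Henderson-Hasselbalch, pH = pKa + log([A^-]/[HA]) = 3.35 + log(0.003797/0.009019) = 3.35 + (-0.38) = 2.97.

2.97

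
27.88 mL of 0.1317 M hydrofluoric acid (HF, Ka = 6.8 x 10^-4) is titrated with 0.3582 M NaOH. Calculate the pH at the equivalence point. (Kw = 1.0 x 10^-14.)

n(HF) = 0.1317 x 0.02788 = 0.003672 mol; V(NaOH) at equivalence = 0.003672/0.3582 = 0.01025 L.
At equivalence all the acid is converted to F-; total volume = 0.02788 + 0.01025 = 0.03813 L, so [F-] = 0.003672/0.03813 = 0.09630 M.
Kb = Kw/Ka = 1.0e-14 / 6.8 x 10^-4 = 1.47e-11.
[OH^-] = sqrt(Kb x [F-]) = sqrt(1.47e-11 x 0.09630) = 1.19e-6 M.
pOH = 5.92, so pH = 14.00 - 5.92 = 8.08.

8.08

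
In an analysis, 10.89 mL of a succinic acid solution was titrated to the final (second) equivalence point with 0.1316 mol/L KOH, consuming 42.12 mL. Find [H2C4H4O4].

n(KOH) = 0.1316 x 0.04212 = 0.005543 mol.
At the final (second) equivalence point, 2 mol OH^- react per mol H2C4H4O4, so n(H2C4H4O4) = 0.005543 / 2 = 0.002771 mol.
[H2C4H4O4] = 0.002771 / 0.01089 L = 0.254 M.

0.254 M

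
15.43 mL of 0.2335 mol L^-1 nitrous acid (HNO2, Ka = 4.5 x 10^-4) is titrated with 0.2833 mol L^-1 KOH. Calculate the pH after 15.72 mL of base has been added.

12.44

n(acid) = 0.2335 x 0.01543 = 0.003603 mol; n(KOH) added = 0.2833 x 0.01572 = 0.004453 mol.
Base is in excess by 0.004453 - 0.003603 = 0.0008506 mol in a total volume of 0.03115 L.
[OH^-] = 0.0008506/0.03115 = 0.02731 M, so pOH = 1.56 and pH = 14.00 - 1.56 = 12.44.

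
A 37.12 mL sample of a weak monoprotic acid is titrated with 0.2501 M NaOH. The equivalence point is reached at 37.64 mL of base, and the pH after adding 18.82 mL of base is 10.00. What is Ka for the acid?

1.0 x 10^-10

18.82 mL is half of the equivalence volume, so this is the half-equivalence point where [HA] = [A^-].
At half-equivalence pH = pKa, so pKa = 10.00.
Ka = 10^(-10.00) = 1.0 x 10^-10.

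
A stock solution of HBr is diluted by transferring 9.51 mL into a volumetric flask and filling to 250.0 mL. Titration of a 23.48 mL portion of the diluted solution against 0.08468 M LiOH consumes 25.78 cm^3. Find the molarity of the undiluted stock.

2.44 M

n(LiOH) = 0.08468 x 0.02578 = 0.002183 mol.
n(HBr) in the aliquot = 0.002183 mol.
[diluted HBr] = 0.002183 / 0.02348 = 0.09297 M.
Dilution factor = 250.0/9.510 = 26.29, so [stock] = 0.09297 x 26.29 = 2.44 M.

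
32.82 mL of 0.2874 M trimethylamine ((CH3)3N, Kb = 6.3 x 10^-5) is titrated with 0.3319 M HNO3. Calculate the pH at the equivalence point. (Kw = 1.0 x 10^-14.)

5.31

n((CH3)3N) = 0.2874 x 0.03282 = 0.009432 mol; V(HNO3) at equivalence = 0.009432/0.3319 = 0.02842 L.
At equivalence the base is fully converted to (CH3)3NH+; total volume = 0.06124 L, so [(CH3)3NH+] = 0.009432/0.06124 = 0.1540 M.
Ka((CH3)3NH+) = Kw/Kb = 1.0e-14 / 6.3 x 10^-5 = 1.59e-10.
[H^+] = sqrt(Ka x [(CH3)3NH+]) = sqrt(1.59e-10 x 0.1540) = 4.94e-6 M.
pH = -log(4.94e-6) = 5.31.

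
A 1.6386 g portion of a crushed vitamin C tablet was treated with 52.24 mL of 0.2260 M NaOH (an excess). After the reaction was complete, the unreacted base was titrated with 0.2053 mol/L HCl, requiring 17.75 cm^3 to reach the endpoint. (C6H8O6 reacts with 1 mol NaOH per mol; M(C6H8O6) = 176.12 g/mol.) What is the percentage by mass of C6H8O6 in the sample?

Total n(NaOH) added = 0.2260 x 0.05224 = 0.01181 mol.
n(HCl) used = 0.2053 x 0.01775 = 0.003644 mol, which equals the excess n(NaOH).
So n(NaOH) consumed by the sample = 0.01181 - 0.003644 = 0.008162 mol.
n(C6H8O6) = 0.008162 / 1 = 0.008162 mol.
mass C6H8O6 = 0.008162 x 176.12 = 1.438 g, so %C6H8O6 = 1.438/1.6386 x 100 = 87.7%.

87.7%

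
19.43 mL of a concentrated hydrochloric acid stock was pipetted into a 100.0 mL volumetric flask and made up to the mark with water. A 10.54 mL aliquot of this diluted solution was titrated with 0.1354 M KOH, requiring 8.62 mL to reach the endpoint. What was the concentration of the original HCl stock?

0.570 M

n(KOH) = 0.1354 x 0.008620 = 0.001167 mol.
n(HCl) in the aliquot = 0.001167 mol.
[diluted HCl] = 0.001167 / 0.01054 = 0.1107 M.
Dilution factor = 100.0/19.43 = 5.147, so [stock] = 0.1107 x 5.147 = 0.570 M.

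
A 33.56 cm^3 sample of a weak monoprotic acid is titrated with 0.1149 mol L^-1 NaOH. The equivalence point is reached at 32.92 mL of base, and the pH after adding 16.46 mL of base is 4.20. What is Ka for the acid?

16.46 mL is half of the equivalence volume, so this is the half-equivalence point where [HA] = [A^-].
At half-equivalence pH = pKa, so pKa = 4.20.
Ka = 10^(-4.20) = 6.3 x 10^-5.

6.3 x 10^-5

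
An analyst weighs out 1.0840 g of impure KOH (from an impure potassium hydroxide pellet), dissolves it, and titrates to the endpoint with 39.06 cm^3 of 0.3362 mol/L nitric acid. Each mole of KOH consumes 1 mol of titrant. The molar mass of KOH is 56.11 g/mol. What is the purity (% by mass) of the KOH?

n(HNO3) = 0.3362 x 0.03906 = 0.01313 mol.
n(KOH) = 0.01313 / 1 = 0.01313 mol.
mass of KOH = 0.01313 x 56.11 = 0.7368 g.
% purity = 0.7368 / 1.0840 x 100 = 68.0%.

68.0%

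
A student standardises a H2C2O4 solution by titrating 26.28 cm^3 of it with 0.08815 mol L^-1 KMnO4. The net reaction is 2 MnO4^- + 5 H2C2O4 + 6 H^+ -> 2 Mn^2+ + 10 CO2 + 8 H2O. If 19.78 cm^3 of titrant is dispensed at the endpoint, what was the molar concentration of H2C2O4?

0.166 M

n(KMnO4) = 0.08815 x 0.01978 = 0.001744 mol.
From the balanced equation, 2 mol KMnO4 reacts with 5 mol H2C2O4, so n(H2C2O4) = 0.001744 x 5/2 = 0.004359 mol.
[H2C2O4] = 0.004359 / 0.02628 L = 0.166 M.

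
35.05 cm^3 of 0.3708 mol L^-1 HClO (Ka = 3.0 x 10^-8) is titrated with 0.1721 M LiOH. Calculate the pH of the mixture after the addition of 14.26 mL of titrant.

Initial n(HClO) = 0.3708 x 0.03505 = 0.01300 mol.
n(LiOH) added = 0.1721 x 0.01426 = 0.002454 mol, converting that many moles of HClO to ClO-.
Remaining n(HClO) = 0.01054 mol; n(ClO-) = 0.002454 mol.
By Henderson-Hasselbalch, pH = pKa + log([A^-]/[HA]) = 7.52 + log(0.002454/0.01054) = 7.52 + (-0.63) = 6.89.

6.89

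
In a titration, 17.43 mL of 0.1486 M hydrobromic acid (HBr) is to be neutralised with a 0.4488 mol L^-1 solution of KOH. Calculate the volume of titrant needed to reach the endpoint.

n(HBr) = 0.1486 mol/L x 0.01743 L = 0.002590 mol.
At equivalence n(KOH) = n(HBr) = 0.002590 mol.
V(KOH) = 0.002590 / 0.4488 = 0.005771 L = 5.77 mL.

5.77 mL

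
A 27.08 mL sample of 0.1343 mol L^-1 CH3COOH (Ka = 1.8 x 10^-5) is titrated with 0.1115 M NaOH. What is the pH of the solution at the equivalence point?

8.76

n(CH3COOH) = 0.1343 x 0.02708 = 0.003637 mol; V(NaOH) at equivalence = 0.003637/0.1115 = 0.03262 L.
At equivalence all the acid is converted to CH3COO-; total volume = 0.02708 + 0.03262 = 0.05970 L, so [CH3COO-] = 0.003637/0.05970 = 0.06092 M.
Kb = Kw/Ka = 1.0e-14 / 1.8 x 10^-5 = 5.56e-10.
[OH^-] = sqrt(Kb x [CH3COO-]) = sqrt(5.56e-10 x 0.06092) = 5.82e-6 M.
pOH = 5.24, so pH = 14.00 - 5.24 = 8.76.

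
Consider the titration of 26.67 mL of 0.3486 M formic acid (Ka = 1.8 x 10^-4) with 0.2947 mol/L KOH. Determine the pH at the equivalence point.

8.47

n(HCOOH) = 0.3486 x 0.02667 = 0.009297 mol; V(KOH) at equivalence = 0.009297/0.2947 = 0.03155 L.
At equivalence all the acid is converted to HCOO-; total volume = 0.02667 + 0.03155 = 0.05822 L, so [HCOO-] = 0.009297/0.05822 = 0.1597 M.
Kb = Kw/Ka = 1.0e-14 / 1.8 x 10^-4 = 5.56e-11.
[OH^-] = sqrt(Kb x [HCOO-]) = sqrt(5.56e-11 x 0.1597) = 2.98e-6 M.
pOH = 5.53, so pH = 14.00 - 5.53 = 8.47.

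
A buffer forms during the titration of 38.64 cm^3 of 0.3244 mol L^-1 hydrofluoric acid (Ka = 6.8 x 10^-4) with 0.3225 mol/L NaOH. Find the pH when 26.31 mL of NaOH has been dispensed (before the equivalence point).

Initial n(HF) = 0.3244 x 0.03864 = 0.01253 mol.
n(NaOH) added = 0.3225 x 0.02631 = 0.008485 mol, converting that many moles of HF to F-.
Remaining n(HF) = 0.004050 mol; n(F-) = 0.008485 mol.
By Henderson-Hasselbalch, pH = pKa + log([A^-]/[HA]) = 3.17 + log(0.008485/0.004050) = 3.17 + (+0.32) = 3.49.

3.49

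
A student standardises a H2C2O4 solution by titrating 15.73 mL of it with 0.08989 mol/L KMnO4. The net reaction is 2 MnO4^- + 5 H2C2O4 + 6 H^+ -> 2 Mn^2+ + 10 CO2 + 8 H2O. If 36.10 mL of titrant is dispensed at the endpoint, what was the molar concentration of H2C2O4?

n(KMnO4) = 0.08989 x 0.03610 = 0.003245 mol.
From the balanced equation, 2 mol KMnO4 reacts with 5 mol H2C2O4, so n(H2C2O4) = 0.003245 x 5/2 = 0.008113 mol.
[H2C2O4] = 0.008113 / 0.01573 L = 0.516 M.

0.516 M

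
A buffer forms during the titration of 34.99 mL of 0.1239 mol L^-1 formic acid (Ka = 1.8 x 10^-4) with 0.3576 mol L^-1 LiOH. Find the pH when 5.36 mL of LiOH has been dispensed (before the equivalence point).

Initial n(HCOOH) = 0.1239 x 0.03499 = 0.004335 mol.
n(LiOH) added = 0.3576 x 0.005360 = 0.001917 mol, converting that many moles of HCOOH to HCOO-.
Remaining n(HCOOH) = 0.002419 mol; n(HCOO-) = 0.001917 mol.
By Henderson-Hasselbalch, pH = pKa + log([A^-]/[HA]) = 3.74 + log(0.001917/0.002419) = 3.74 + (-0.10) = 3.64.

3.64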